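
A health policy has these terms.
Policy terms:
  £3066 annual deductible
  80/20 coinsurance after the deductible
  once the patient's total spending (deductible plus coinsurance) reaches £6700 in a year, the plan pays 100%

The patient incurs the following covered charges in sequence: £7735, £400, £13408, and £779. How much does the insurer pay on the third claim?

Bill 1, £7735: deductible takes £3066, £4669 remains; coinsurance £4669 × 20% = £933.80. Patient pays £3999.80; OOP now £3999.80. Insurer: £7735 − £3999.80 = £3735.20.
Bill 2, £400: deductible already satisfied, so patient's share is 20% × £400 = £80. Cost to patient: £80. OOP to date £4079.80. Insurer: £400 − £80 = £320.
Bill 3, £13408: deductible met; 20% of £13408 = £2681.60. That would push OOP to £6761.40, over the £6700 cap, so patient pays £6700 − £4079.80 = £2620.20. Plan pays £13408 − £2620.20 = £10787.80.

£10787.80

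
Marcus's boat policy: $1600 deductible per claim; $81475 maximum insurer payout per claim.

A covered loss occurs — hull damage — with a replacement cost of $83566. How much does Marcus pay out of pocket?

After the deductible, $83566 − $1600 = $81966 remains.
Since $81966 > $81475, the payout is capped at $81475.
Out of pocket: $83566 − $81475 = $2091.

$2091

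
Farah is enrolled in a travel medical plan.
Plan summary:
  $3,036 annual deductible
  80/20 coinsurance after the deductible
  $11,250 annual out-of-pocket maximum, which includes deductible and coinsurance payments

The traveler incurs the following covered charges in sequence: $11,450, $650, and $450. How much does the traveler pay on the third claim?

Claim 1 — $11,450: $3,036 finishes the deductible; $8,414 goes to coinsurance; traveler's 20% is $1,682.80. Traveler owes $4,718.80 (running OOP $4,718.80).
Claim 2 — $650: 20% coinsurance on $650 = $130. Traveler owes $130 (running OOP $4,848.80).
Claim 3 — $450: deductible already satisfied, so traveler's share is 20% × $450 = $90. Traveler pays $90; OOP now $4,938.80.

$90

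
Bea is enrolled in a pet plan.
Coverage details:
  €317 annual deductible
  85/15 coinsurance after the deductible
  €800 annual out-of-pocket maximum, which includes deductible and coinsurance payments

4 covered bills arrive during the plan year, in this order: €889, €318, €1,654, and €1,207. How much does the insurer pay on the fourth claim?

€1,105.60

Claim 1 — €889: €317 to deductible, leaving €572; coinsurance €572 × 15% = €85.80. Owner pays €402.80; OOP now €402.80. Plan pays €889 − €402.80 = €486.20.
Claim 2 — €318: deductible met; 15% of €318 = €47.70. Cost to owner: €47.70. OOP to date €450.50. Plan pays €318 − €47.70 = €270.30.
Claim 3 — €1,654: 15% coinsurance on €1,654 = €248.10. Owner pays €248.10; OOP now €698.60. Insurer: €1,654 − €248.10 = €1,405.90.
Claim 4 — €1,207: deductible already satisfied, so owner's share is 15% × €1,207 = €181.05. Adding that to €698.60 gives €879.65, past the €800 cap; owner pays only €800 − €698.60 = €101.40. Plan pays €1,207 − €101.40 = €1,105.60.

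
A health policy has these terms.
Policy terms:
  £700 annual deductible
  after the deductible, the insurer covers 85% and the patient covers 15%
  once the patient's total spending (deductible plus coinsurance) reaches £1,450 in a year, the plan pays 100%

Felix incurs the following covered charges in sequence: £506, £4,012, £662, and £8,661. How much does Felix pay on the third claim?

Claim 1 (£506): entire amount goes to the deductible. Patient pays £506; OOP now £506.
Claim 2 (£4,012): £194 finishes the deductible; £3,818 goes to coinsurance; patient's 15% is £572.70. Patient owes £766.70 (running OOP £1,272.70).
Claim 3 (£662): deductible already satisfied, so patient's share is 15% × £662 = £99.30. Cost to patient: £99.30. OOP to date £1,372.

£99.30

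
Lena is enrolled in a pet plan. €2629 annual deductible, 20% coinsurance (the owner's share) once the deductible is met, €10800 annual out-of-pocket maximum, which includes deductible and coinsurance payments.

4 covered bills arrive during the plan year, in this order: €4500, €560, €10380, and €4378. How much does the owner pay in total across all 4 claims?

Claim 1 — €4500: deductible takes €2629, €1871 remains; coinsurance €1871 × 20% = €374.20. Owner owes €3003.20 (running OOP €3003.20).
Claim 2 — €560: deductible met; 20% of €560 = €112. Owner owes €112 (running OOP €3115.20).
Claim 3 — €10380: deductible already satisfied, so owner's share is 20% × €10380 = €2076. Owner owes €2076 (running OOP €5191.20).
Claim 4 — €4378: 20% coinsurance on €4378 = €875.60. Owner owes €875.60 (running OOP €6066.80).
Total paid by the owner: €3003.20 + €112 + €2076 + €875.60 = €6066.80.

€6066.80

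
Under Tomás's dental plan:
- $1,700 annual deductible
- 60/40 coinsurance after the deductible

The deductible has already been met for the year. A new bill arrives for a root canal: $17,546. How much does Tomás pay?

With the deductible met, the entire $17,546 is subject to coinsurance.
Patient's 40% share of $17,546 is $7,018.40.

$7,018.40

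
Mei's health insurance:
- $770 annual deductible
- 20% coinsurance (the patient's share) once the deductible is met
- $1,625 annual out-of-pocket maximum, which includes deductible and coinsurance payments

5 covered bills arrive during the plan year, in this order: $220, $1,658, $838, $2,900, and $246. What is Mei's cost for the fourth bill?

#1 ($220): entire amount goes to the deductible. Patient pays $220; OOP now $220.
#2 ($1,658): deductible takes $550, $1,108 remains; 20% of $1,108 = $221.60. Patient pays $771.60; OOP now $991.60.
#3 ($838): deductible met; 20% of $838 = $167.60. Patient owes $167.60 (running OOP $1,159.20).
#4 ($2,900): 20% coinsurance on $2,900 = $580. That would push OOP to $1,739.20, over the $1,625 cap, so patient pays $1,625 − $1,159.20 = $465.80.

$465.80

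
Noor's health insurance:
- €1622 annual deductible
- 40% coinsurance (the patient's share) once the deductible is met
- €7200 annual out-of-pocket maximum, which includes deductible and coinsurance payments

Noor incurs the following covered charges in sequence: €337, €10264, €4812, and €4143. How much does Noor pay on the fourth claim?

Claim 1 (€337): fully absorbed by the deductible. Cost to patient: €337. OOP to date €337.
Claim 2 (€10264): €1285 to deductible, leaving €8979; 40% of €8979 = €3591.60. Patient owes €4876.60 (running OOP €5213.60).
Claim 3 (€4812): deductible met; 40% of €4812 = €1924.80. Patient pays €1924.80; OOP now €7138.40.
Claim 4 (€4143): deductible met; 40% of €4143 = €1657.20. That would push OOP to €8795.60, over the €7200 cap, so patient pays €7200 − €7138.40 = €61.60.

€61.60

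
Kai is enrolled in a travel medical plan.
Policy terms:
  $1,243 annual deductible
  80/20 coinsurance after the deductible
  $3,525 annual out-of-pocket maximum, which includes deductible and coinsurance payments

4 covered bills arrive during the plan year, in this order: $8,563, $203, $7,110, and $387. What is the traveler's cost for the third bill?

#1 ($8,563): deductible takes $1,243, $7,320 remains; traveler's 20% is $1,464. Cost to traveler: $2,707. OOP to date $2,707.
#2 ($203): deductible already satisfied, so traveler's share is 20% × $203 = $40.60. Traveler owes $40.60 (running OOP $2,747.60).
#3 ($7,110): deductible met; 20% of $7,110 = $1,422. Adding that to $2,747.60 gives $4,169.60, past the $3,525 cap; traveler pays only $3,525 − $2,747.60 = $777.40.

$777.40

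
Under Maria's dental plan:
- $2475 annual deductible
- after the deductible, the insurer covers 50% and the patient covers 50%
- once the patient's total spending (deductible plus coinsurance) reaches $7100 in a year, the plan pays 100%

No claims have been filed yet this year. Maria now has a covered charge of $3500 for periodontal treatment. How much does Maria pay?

$2987.50

The full $2475 deductible is still open; $2475 of this bill applies to it.
After the $2475 deductible portion, $3500 − $2475 = $1025 is subject to coinsurance.
Patient's 50% share of $1025 is $512.50.
So the patient owes $2475 + $512.50 = $2987.50 before any cap.
Cumulative spending $0 + $2987.50 = $2987.50 stays under the $7100 maximum.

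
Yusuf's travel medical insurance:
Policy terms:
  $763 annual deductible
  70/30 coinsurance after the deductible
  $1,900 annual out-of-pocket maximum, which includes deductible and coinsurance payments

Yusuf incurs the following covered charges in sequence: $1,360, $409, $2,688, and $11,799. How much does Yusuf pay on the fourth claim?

$28.80

Bill 1, $1,360: $763 finishes the deductible; $597 goes to coinsurance; coinsurance $597 × 30% = $179.10. Traveler pays $942.10; OOP now $942.10.
Bill 2, $409: 30% coinsurance on $409 = $122.70. Traveler pays $122.70; OOP now $1,064.80.
Bill 3, $2,688: deductible met; 30% of $2,688 = $806.40. Traveler pays $806.40; OOP now $1,871.20.
Bill 4, $11,799: deductible met; 30% of $11,799 = $3,539.70. OOP would hit $5,410.90 > $1,900, so the cap limits the traveler to $1,900 − $1,871.20 = $28.80.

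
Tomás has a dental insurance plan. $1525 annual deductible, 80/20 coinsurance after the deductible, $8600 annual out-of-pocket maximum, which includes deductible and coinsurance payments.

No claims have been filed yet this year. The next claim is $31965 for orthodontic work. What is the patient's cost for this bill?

Deductible not yet touched, so the first $1525 of the bill goes to the deductible.
That leaves $31965 − $1525 = $30440 for coinsurance.
Coinsurance: $30440 × 20% = $6088.
So the patient owes $1525 + $6088 = $7613 before any cap.
Year-to-date out-of-pocket becomes $0 + $7613 = $7613, still under the $8600 maximum, so no cap applies.

$7613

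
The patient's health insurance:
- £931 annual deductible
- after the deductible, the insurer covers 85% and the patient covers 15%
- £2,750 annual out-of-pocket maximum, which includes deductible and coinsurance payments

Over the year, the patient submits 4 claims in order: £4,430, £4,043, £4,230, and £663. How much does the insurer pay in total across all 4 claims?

£10,616

#1 (£4,430): £931 to deductible, leaving £3,499; coinsurance £3,499 × 15% = £524.85. Cost to patient: £1,455.85. OOP to date £1,455.85. Plan pays £4,430 − £1,455.85 = £2,974.15.
#2 (£4,043): deductible met; 15% of £4,043 = £606.45. Cost to patient: £606.45. OOP to date £2,062.30. Plan pays £4,043 − £606.45 = £3,436.55.
#3 (£4,230): 15% coinsurance on £4,230 = £634.50. Cost to patient: £634.50. OOP to date £2,696.80. Insurer: £4,230 − £634.50 = £3,595.50.
#4 (£663): deductible already satisfied, so patient's share is 15% × £663 = £99.45. Adding that to £2,696.80 gives £2,796.25, past the £2,750 cap; patient pays only £2,750 − £2,696.80 = £53.20. Plan pays £663 − £53.20 = £609.80.
Insurer total = bills − patient's total = £13,366 − £2,750 = £10,616.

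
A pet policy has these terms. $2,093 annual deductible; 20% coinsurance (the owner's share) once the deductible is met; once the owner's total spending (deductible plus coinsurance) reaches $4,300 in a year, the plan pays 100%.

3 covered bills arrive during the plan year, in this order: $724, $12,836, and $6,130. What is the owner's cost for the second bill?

Claim 1 ($724): entire amount goes to the deductible. Cost to owner: $724. OOP to date $724.
Claim 2 ($12,836): deductible takes $1,369, $11,467 remains; 20% of $11,467 = $2,293.40. Claim cost before the cap: $1,369 + $2,293.40 = $3,662.40. OOP would hit $4,386.40 > $4,300, so the cap limits the owner to $4,300 − $724 = $3,576.

$3,576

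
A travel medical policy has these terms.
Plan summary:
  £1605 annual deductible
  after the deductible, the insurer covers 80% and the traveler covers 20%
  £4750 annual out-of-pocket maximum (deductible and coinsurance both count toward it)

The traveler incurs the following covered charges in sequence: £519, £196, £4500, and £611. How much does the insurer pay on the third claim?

Claim 1 — £519: all of it applies to the deductible. Traveler owes £519 (running OOP £519). Plan pays £519 − £519 = £0.
Claim 2 — £196: entire amount goes to the deductible. Traveler pays £196; OOP now £715. Plan pays £196 − £196 = £0.
Claim 3 — £4500: £890 to deductible, leaving £3610; 20% of £3610 = £722. Traveler owes £1612 (running OOP £2327). Insurer: £4500 − £1612 = £2888.

£2888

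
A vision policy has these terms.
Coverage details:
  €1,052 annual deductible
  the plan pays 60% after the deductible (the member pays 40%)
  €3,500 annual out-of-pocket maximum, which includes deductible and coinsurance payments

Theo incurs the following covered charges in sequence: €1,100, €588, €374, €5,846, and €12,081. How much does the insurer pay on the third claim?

Claim 1 (€1,100): €1,052 to deductible, leaving €48; 40% of €48 = €19.20. Cost to member: €1,071.20. OOP to date €1,071.20. Plan pays €1,100 − €1,071.20 = €28.80.
Claim 2 (€588): deductible already satisfied, so member's share is 40% × €588 = €235.20. Member owes €235.20 (running OOP €1,306.40). Plan pays €588 − €235.20 = €352.80.
Claim 3 (€374): deductible already satisfied, so member's share is 40% × €374 = €149.60. Member pays €149.60; OOP now €1,456. Insurer: €374 − €149.60 = €224.40.

€224.40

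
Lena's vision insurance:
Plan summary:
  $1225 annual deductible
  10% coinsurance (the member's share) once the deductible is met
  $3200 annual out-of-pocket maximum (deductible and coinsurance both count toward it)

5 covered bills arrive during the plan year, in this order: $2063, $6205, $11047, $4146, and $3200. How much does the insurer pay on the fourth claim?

$3980

#1 ($2063): $1225 to deductible, leaving $838; member's 10% is $83.80. Cost to member: $1308.80. OOP to date $1308.80. Insurer: $2063 − $1308.80 = $754.20.
#2 ($6205): 10% coinsurance on $6205 = $620.50. Member owes $620.50 (running OOP $1929.30). Insurer: $6205 − $620.50 = $5584.50.
#3 ($11047): deductible met; 10% of $11047 = $1104.70. Member pays $1104.70; OOP now $3034. Insurer: $11047 − $1104.70 = $9942.30.
#4 ($4146): 10% coinsurance on $4146 = $414.60. OOP would hit $3448.60 > $3200, so the cap limits the member to $3200 − $3034 = $166. Insurer: $4146 − $166 = $3980.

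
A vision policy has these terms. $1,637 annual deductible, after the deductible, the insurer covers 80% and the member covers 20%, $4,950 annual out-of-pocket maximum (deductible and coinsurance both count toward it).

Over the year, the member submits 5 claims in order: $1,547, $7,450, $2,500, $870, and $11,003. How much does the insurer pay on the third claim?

Claim 1 — $1,547: entire amount goes to the deductible. Member owes $1,547 (running OOP $1,547). Plan pays $1,547 − $1,547 = $0.
Claim 2 — $7,450: $90 to deductible, leaving $7,360; 20% of $7,360 = $1,472. Member owes $1,562 (running OOP $3,109). Plan pays $7,450 − $1,562 = $5,888.
Claim 3 — $2,500: deductible met; 20% of $2,500 = $500. Cost to member: $500. OOP to date $3,609. Plan pays $2,500 − $500 = $2,000.

$2,000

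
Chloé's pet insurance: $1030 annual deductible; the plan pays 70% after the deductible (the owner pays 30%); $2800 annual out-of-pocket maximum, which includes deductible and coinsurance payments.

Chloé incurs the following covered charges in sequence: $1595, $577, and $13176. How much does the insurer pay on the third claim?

Bill 1, $1595: $1030 to deductible, leaving $565; 30% of $565 = $169.50. Owner owes $1199.50 (running OOP $1199.50). Insurer: $1595 − $1199.50 = $395.50.
Bill 2, $577: deductible met; 30% of $577 = $173.10. Owner pays $173.10; OOP now $1372.60. Plan pays $577 − $173.10 = $403.90.
Bill 3, $13176: 30% coinsurance on $13176 = $3952.80. OOP would hit $5325.40 > $2800, so the cap limits the owner to $2800 − $1372.60 = $1427.40. Plan pays $13176 − $1427.40 = $11748.60.

$11748.60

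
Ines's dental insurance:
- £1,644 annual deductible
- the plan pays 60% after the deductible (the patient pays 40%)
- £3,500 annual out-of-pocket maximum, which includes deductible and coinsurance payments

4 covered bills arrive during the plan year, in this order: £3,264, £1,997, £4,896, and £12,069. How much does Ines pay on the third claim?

£409.20

Bill 1, £3,264: £1,644 finishes the deductible; £1,620 goes to coinsurance; patient's 40% is £648. Cost to patient: £2,292. OOP to date £2,292.
Bill 2, £1,997: deductible met; 40% of £1,997 = £798.80. Cost to patient: £798.80. OOP to date £3,090.80.
Bill 3, £4,896: deductible met; 40% of £4,896 = £1,958.40. Adding that to £3,090.80 gives £5,049.20, past the £3,500 cap; patient pays only £3,500 − £3,090.80 = £409.20.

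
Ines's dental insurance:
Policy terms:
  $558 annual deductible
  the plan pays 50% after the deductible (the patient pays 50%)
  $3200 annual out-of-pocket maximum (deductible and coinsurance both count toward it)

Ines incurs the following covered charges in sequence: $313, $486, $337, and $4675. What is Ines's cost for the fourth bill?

Claim 1 ($313): fully absorbed by the deductible. Patient owes $313 (running OOP $313).
Claim 2 ($486): $245 finishes the deductible; $241 goes to coinsurance; patient's 50% is $120.50. Patient pays $365.50; OOP now $678.50.
Claim 3 ($337): deductible already satisfied, so patient's share is 50% × $337 = $168.50. Patient pays $168.50; OOP now $847.
Claim 4 ($4675): deductible already satisfied, so patient's share is 50% × $4675 = $2337.50. Patient pays $2337.50; OOP now $3184.50.

$2337.50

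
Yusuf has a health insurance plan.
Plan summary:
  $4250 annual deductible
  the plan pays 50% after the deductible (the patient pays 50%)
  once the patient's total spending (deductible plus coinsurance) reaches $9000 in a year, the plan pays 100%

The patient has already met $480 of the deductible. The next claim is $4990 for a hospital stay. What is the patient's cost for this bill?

Deductible still to meet: $4250 − $480 = $3770.
The remaining $1220 (= $4990 − $3770) moves to coinsurance.
50% of $1220 = $610 falls to the patient.
So the patient owes $3770 + $610 = $4380 before any cap.
Total out-of-pocket so far would be $480 + $4380 = $4860, below the $9000 cap — no reduction.

$4380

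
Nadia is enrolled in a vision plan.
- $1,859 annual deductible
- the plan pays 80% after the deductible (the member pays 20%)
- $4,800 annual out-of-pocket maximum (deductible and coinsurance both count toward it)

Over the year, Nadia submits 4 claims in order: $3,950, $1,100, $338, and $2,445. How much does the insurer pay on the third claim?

Claim 1 — $3,950: deductible takes $1,859, $2,091 remains; member's 20% is $418.20. Member pays $2,277.20; OOP now $2,277.20. Insurer: $3,950 − $2,277.20 = $1,672.80.
Claim 2 — $1,100: deductible already satisfied, so member's share is 20% × $1,100 = $220. Member pays $220; OOP now $2,497.20. Plan pays $1,100 − $220 = $880.
Claim 3 — $338: deductible met; 20% of $338 = $67.60. Member pays $67.60; OOP now $2,564.80. Plan pays $338 − $67.60 = $270.40.

$270.40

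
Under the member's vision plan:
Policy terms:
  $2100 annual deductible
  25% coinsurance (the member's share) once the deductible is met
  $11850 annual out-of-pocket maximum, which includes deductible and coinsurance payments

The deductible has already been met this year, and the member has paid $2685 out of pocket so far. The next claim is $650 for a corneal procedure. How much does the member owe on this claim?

With the deductible met, the entire $650 is subject to coinsurance.
25% of $650 = $162.50 falls to the member.
Total out-of-pocket so far would be $2685 + $162.50 = $2847.50, below the $11850 cap — no reduction.

$162.50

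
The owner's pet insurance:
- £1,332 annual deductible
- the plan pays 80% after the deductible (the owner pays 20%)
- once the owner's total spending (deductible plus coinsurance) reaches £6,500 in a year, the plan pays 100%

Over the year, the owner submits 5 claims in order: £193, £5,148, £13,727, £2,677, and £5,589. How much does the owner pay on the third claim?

£2,745.40

#1 (£193): entire amount goes to the deductible. Cost to owner: £193. OOP to date £193.
#2 (£5,148): £1,139 to deductible, leaving £4,009; 20% of £4,009 = £801.80. Owner pays £1,940.80; OOP now £2,133.80.
#3 (£13,727): deductible already satisfied, so owner's share is 20% × £13,727 = £2,745.40. Cost to owner: £2,745.40. OOP to date £4,879.20.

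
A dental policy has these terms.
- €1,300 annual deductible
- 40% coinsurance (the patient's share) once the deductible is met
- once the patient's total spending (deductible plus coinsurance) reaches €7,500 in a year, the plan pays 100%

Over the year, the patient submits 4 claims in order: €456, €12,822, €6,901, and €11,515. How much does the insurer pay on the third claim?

Claim 1 (€456): entire amount goes to the deductible. Cost to patient: €456. OOP to date €456. Insurer: €456 − €456 = €0.
Claim 2 (€12,822): €844 to deductible, leaving €11,978; coinsurance €11,978 × 40% = €4,791.20. Patient owes €5,635.20 (running OOP €6,091.20). Insurer: €12,822 − €5,635.20 = €7,186.80.
Claim 3 (€6,901): deductible already satisfied, so patient's share is 40% × €6,901 = €2,760.40. That would push OOP to €8,851.60, over the €7,500 cap, so patient pays €7,500 − €6,091.20 = €1,408.80. Insurer: €6,901 − €1,408.80 = €5,492.20.

€5,492.20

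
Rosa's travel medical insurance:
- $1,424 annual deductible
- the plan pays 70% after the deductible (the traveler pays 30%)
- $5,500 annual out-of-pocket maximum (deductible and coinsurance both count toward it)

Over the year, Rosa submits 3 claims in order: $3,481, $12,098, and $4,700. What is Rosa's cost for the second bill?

$3,458.90

Claim 1 — $3,481: deductible takes $1,424, $2,057 remains; traveler's 30% is $617.10. Traveler owes $2,041.10 (running OOP $2,041.10).
Claim 2 — $12,098: deductible met; 30% of $12,098 = $3,629.40. That would push OOP to $5,670.50, over the $5,500 cap, so traveler pays $5,500 − $2,041.10 = $3,458.90.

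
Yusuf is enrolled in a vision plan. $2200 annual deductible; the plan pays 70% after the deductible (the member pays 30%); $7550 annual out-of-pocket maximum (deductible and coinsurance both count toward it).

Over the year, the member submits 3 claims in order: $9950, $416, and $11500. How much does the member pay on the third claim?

Claim 1 — $9950: deductible takes $2200, $7750 remains; coinsurance $7750 × 30% = $2325. Cost to member: $4525. OOP to date $4525.
Claim 2 — $416: deductible already satisfied, so member's share is 30% × $416 = $124.80. Cost to member: $124.80. OOP to date $4649.80.
Claim 3 — $11500: deductible met; 30% of $11500 = $3450. OOP would hit $8099.80 > $7550, so the cap limits the member to $7550 − $4649.80 = $2900.20.

$2900.20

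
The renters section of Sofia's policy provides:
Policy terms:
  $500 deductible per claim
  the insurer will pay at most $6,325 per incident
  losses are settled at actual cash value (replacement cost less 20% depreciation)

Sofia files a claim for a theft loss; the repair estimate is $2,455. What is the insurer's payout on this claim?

$1,464

At 20% depreciation, ACV = $2,455 − $491 = $1,964.
Subtract the deductible: $1,964 − $500 = $1,464.
That's under the $6,325 cap, so the insurer reimburses the full $1,464.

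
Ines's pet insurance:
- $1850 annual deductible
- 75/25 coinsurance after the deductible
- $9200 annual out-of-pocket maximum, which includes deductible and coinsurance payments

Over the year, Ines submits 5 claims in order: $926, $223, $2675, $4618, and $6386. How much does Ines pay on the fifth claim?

$1596.50

#1 ($926): fully absorbed by the deductible. Owner owes $926 (running OOP $926).
#2 ($223): fully absorbed by the deductible. Owner owes $223 (running OOP $1149).
#3 ($2675): $701 to deductible, leaving $1974; 25% of $1974 = $493.50. Owner owes $1194.50 (running OOP $2343.50).
#4 ($4618): 25% coinsurance on $4618 = $1154.50. Owner pays $1154.50; OOP now $3498.
#5 ($6386): deductible met; 25% of $6386 = $1596.50. Owner pays $1596.50; OOP now $5094.50.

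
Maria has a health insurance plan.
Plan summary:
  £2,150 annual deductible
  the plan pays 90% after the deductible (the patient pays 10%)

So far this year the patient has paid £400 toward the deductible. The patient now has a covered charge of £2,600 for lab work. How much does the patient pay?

£1,835

Remaining deductible: £2,150 − £400 = £1,750.
After the £1,750 deductible portion, £2,600 − £1,750 = £850 is subject to coinsurance.
Coinsurance: £850 × 10% = £85.
Patient responsibility: £1,750 + £85 = £1,835.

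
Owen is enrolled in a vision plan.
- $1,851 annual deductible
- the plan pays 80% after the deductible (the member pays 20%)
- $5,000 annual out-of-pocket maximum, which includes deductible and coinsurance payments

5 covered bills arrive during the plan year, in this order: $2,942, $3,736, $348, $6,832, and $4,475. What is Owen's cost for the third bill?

$69.60

Claim 1 — $2,942: deductible takes $1,851, $1,091 remains; coinsurance $1,091 × 20% = $218.20. Member pays $2,069.20; OOP now $2,069.20.
Claim 2 — $3,736: 20% coinsurance on $3,736 = $747.20. Member pays $747.20; OOP now $2,816.40.
Claim 3 — $348: 20% coinsurance on $348 = $69.60. Member owes $69.60 (running OOP $2,886).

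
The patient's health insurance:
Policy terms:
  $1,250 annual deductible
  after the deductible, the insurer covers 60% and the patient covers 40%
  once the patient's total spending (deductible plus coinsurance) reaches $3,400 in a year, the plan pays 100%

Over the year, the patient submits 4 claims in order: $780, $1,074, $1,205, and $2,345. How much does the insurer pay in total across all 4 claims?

$2,492.40

Claim 1 — $780: entire amount goes to the deductible. Patient pays $780; OOP now $780. Plan pays $780 − $780 = $0.
Claim 2 — $1,074: $470 finishes the deductible; $604 goes to coinsurance; coinsurance $604 × 40% = $241.60. Cost to patient: $711.60. OOP to date $1,491.60. Plan pays $1,074 − $711.60 = $362.40.
Claim 3 — $1,205: 40% coinsurance on $1,205 = $482. Cost to patient: $482. OOP to date $1,973.60. Plan pays $1,205 − $482 = $723.
Claim 4 — $2,345: deductible met; 40% of $2,345 = $938. Patient pays $938; OOP now $2,911.60. Insurer: $2,345 − $938 = $1,407.
Insurer total: $0 + $362.40 + $723 + $1,407 = $2,492.40.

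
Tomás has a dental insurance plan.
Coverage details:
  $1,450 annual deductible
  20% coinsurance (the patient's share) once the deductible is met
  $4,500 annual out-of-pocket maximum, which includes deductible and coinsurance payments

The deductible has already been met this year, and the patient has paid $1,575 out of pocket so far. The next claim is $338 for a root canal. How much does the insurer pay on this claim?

The deductible is already satisfied, so the full bill goes to coinsurance.
Coinsurance: $338 × 20% = $67.60.
Year-to-date out-of-pocket becomes $1,575 + $67.60 = $1,642.60, still under the $4,500 maximum, so no cap applies.
The plan picks up $338 − $67.60 = $270.40.

$270.40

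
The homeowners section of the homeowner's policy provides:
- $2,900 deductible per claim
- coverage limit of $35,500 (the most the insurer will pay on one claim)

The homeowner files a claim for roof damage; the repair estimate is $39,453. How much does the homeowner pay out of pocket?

Subtract the deductible: $39,453 − $2,900 = $36,553.
$36,553 exceeds the $35,500 limit, so the insurer pays the limit: $35,500.
Out of pocket: $39,453 − $35,500 = $3,953.

$3,953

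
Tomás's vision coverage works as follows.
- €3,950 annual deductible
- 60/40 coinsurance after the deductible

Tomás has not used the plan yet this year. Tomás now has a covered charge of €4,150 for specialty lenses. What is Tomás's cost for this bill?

€4,030

The full €3,950 deductible is still open; €3,950 of this bill applies to it.
The remaining €200 (= €4,150 − €3,950) moves to coinsurance.
Coinsurance: €200 × 40% = €80.
So the member owes €3,950 + €80 = €4,030.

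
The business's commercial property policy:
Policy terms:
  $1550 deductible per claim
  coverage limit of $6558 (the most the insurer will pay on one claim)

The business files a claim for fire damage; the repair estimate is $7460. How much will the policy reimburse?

After the deductible, $7460 − $1550 = $5910 remains.
That's under the $6558 cap, so the insurer reimburses the full $5910.

$5910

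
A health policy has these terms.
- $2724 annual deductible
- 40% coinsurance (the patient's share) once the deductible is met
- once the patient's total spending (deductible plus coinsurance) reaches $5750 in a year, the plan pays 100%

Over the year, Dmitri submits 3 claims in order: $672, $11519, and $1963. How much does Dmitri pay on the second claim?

$5078

#1 ($672): fully absorbed by the deductible. Patient pays $672; OOP now $672.
#2 ($11519): deductible takes $2052, $9467 remains; 40% of $9467 = $3786.80. Deductible plus coinsurance: $2052 + $3786.80 = $5838.80. OOP would hit $6510.80 > $5750, so the cap limits the patient to $5750 − $672 = $5078.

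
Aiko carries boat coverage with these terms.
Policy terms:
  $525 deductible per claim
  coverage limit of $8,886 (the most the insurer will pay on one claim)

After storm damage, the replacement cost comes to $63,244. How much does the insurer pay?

$8,886

After the deductible, $63,244 − $525 = $62,719 remains.
The $8,886 per-incident cap binds; insurer pays $8,886.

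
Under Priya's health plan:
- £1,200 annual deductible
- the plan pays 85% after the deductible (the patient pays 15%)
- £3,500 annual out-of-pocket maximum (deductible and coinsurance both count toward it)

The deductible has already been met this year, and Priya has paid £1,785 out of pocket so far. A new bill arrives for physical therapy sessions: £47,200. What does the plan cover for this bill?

With the deductible met, the entire £47,200 is subject to coinsurance.
Patient's 15% share of £47,200 is £7,080.
That would bring total out-of-pocket to £8,865, past the £3,500 cap. The patient is capped at £3,500 − £1,785 = £1,715 on this claim.
The insurer covers the remainder: £47,200 − £1,715 = £45,485.

£45,485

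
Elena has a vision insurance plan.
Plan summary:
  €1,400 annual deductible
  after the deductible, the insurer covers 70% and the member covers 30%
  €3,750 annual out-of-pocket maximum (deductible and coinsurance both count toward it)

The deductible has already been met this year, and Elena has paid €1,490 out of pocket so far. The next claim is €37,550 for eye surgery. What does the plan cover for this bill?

€35,290

The deductible is already satisfied, so the full bill goes to coinsurance.
Coinsurance: €37,550 × 30% = €11,265.
Adding €11,265 to the €1,490 already spent would give €12,755, which exceeds the €3,750 cap; the member pays just €3,750 − €1,490 = €2,260.
The insurer covers the remainder: €37,550 − €2,260 = €35,290.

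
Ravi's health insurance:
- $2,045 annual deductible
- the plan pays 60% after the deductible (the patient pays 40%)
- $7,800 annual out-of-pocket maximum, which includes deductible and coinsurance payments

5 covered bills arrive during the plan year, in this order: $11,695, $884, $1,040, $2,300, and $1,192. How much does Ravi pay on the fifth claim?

$205.40

Claim 1 — $11,695: $2,045 to deductible, leaving $9,650; 40% of $9,650 = $3,860. Patient pays $5,905; OOP now $5,905.
Claim 2 — $884: 40% coinsurance on $884 = $353.60. Patient owes $353.60 (running OOP $6,258.60).
Claim 3 — $1,040: deductible met; 40% of $1,040 = $416. Patient pays $416; OOP now $6,674.60.
Claim 4 — $2,300: 40% coinsurance on $2,300 = $920. Patient pays $920; OOP now $7,594.60.
Claim 5 — $1,192: 40% coinsurance on $1,192 = $476.80. Adding that to $7,594.60 gives $8,071.40, past the $7,800 cap; patient pays only $7,800 − $7,594.60 = $205.40.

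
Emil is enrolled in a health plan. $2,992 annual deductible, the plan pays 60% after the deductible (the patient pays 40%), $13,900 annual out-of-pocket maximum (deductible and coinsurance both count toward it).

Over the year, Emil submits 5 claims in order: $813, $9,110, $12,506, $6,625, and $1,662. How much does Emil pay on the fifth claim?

Bill 1, $813: fully absorbed by the deductible. Cost to patient: $813. OOP to date $813.
Bill 2, $9,110: deductible takes $2,179, $6,931 remains; 40% of $6,931 = $2,772.40. Patient owes $4,951.40 (running OOP $5,764.40).
Bill 3, $12,506: deductible met; 40% of $12,506 = $5,002.40. Patient pays $5,002.40; OOP now $10,766.80.
Bill 4, $6,625: 40% coinsurance on $6,625 = $2,650. Patient pays $2,650; OOP now $13,416.80.
Bill 5, $1,662: deductible met; 40% of $1,662 = $664.80. That would push OOP to $14,081.60, over the $13,900 cap, so patient pays $13,900 − $13,416.80 = $483.20.

$483.20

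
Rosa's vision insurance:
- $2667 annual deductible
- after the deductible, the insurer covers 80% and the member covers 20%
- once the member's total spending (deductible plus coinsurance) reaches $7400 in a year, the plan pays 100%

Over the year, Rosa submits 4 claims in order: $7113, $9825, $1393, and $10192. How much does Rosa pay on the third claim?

$278.60

Bill 1, $7113: $2667 finishes the deductible; $4446 goes to coinsurance; member's 20% is $889.20. Member pays $3556.20; OOP now $3556.20.
Bill 2, $9825: deductible already satisfied, so member's share is 20% × $9825 = $1965. Member pays $1965; OOP now $5521.20.
Bill 3, $1393: 20% coinsurance on $1393 = $278.60. Member owes $278.60 (running OOP $5799.80).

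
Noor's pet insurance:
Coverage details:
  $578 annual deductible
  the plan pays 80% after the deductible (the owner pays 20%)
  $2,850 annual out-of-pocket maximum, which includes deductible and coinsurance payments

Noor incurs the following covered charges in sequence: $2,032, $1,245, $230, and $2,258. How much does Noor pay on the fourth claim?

$451.60

Claim 1 — $2,032: $578 to deductible, leaving $1,454; 20% of $1,454 = $290.80. Cost to owner: $868.80. OOP to date $868.80.
Claim 2 — $1,245: deductible met; 20% of $1,245 = $249. Owner owes $249 (running OOP $1,117.80).
Claim 3 — $230: deductible already satisfied, so owner's share is 20% × $230 = $46. Owner owes $46 (running OOP $1,163.80).
Claim 4 — $2,258: deductible met; 20% of $2,258 = $451.60. Cost to owner: $451.60. OOP to date $1,615.40.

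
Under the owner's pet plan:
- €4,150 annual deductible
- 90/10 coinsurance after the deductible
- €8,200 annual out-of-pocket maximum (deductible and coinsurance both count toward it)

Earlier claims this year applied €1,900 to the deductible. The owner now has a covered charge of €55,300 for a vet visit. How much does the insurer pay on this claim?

€49,000

€1,900 of the €4,150 deductible is already met, leaving €2,250.
That leaves €55,300 − €2,250 = €53,050 for coinsurance.
Owner's 10% share of €53,050 is €5,305.
So the owner owes €2,250 + €5,305 = €7,555 before any cap.
Year-to-date out-of-pocket would reach €1,900 + €7,555 = €9,455, above the €8,200 maximum, so the owner pays only €8,200 − €1,900 = €6,300.
Insurer pays the balance: €55,300 − €6,300 = €49,000.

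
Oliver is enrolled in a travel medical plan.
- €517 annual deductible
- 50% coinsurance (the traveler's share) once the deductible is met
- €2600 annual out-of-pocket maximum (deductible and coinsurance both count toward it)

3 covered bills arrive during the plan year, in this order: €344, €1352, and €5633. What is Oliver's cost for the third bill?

Claim 1 (€344): fully absorbed by the deductible. Traveler pays €344; OOP now €344.
Claim 2 (€1352): €173 finishes the deductible; €1179 goes to coinsurance; 50% of €1179 = €589.50. Traveler owes €762.50 (running OOP €1106.50).
Claim 3 (€5633): deductible met; 50% of €5633 = €2816.50. Adding that to €1106.50 gives €3923, past the €2600 cap; traveler pays only €2600 − €1106.50 = €1493.50.

€1493.50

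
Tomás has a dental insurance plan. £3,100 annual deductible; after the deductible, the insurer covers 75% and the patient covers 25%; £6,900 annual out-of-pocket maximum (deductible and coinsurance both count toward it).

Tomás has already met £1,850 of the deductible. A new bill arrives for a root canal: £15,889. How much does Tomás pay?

Deductible still to meet: £3,100 − £1,850 = £1,250.
That leaves £15,889 − £1,250 = £14,639 for coinsurance.
25% of £14,639 = £3,659.75 falls to the patient.
So the patient owes £1,250 + £3,659.75 = £4,909.75 before any cap.
Cumulative spending £1,850 + £4,909.75 = £6,759.75 stays under the £6,900 maximum.

£4,909.75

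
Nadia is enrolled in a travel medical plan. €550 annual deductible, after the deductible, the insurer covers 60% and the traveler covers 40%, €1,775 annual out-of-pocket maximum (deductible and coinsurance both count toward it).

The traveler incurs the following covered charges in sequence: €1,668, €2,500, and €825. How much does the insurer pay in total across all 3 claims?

€3,218

Claim 1 (€1,668): €550 to deductible, leaving €1,118; 40% of €1,118 = €447.20. Traveler owes €997.20 (running OOP €997.20). Plan pays €1,668 − €997.20 = €670.80.
Claim 2 (€2,500): deductible met; 40% of €2,500 = €1,000. OOP would hit €1,997.20 > €1,775, so the cap limits the traveler to €1,775 − €997.20 = €777.80. Plan pays €2,500 − €777.80 = €1,722.20.
Claim 3 (€825): deductible met; 40% of €825 = €330. Adding that to €1,775 gives €2,105, past the €1,775 cap; traveler pays only €1,775 − €1,775 = €0. Insurer: €825 − €0 = €825.
Insurer total = bills − traveler's total = €4,993 − €1,775 = €3,218.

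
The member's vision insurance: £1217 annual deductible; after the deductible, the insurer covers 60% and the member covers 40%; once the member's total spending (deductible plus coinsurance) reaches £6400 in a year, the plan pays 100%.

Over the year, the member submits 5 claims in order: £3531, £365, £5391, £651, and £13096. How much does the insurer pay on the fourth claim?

Claim 1 (£3531): £1217 finishes the deductible; £2314 goes to coinsurance; 40% of £2314 = £925.60. Cost to member: £2142.60. OOP to date £2142.60. Plan pays £3531 − £2142.60 = £1388.40.
Claim 2 (£365): deductible met; 40% of £365 = £146. Member pays £146; OOP now £2288.60. Insurer: £365 − £146 = £219.
Claim 3 (£5391): deductible met; 40% of £5391 = £2156.40. Member owes £2156.40 (running OOP £4445). Insurer: £5391 − £2156.40 = £3234.60.
Claim 4 (£651): 40% coinsurance on £651 = £260.40. Member pays £260.40; OOP now £4705.40. Insurer: £651 − £260.40 = £390.60.

£390.60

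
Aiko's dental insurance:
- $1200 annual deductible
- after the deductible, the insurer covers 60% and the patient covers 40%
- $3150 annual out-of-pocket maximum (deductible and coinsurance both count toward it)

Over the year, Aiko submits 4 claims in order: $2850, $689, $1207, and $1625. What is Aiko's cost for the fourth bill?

$531.60

Claim 1 — $2850: $1200 finishes the deductible; $1650 goes to coinsurance; 40% of $1650 = $660. Patient owes $1860 (running OOP $1860).
Claim 2 — $689: 40% coinsurance on $689 = $275.60. Patient pays $275.60; OOP now $2135.60.
Claim 3 — $1207: deductible met; 40% of $1207 = $482.80. Patient pays $482.80; OOP now $2618.40.
Claim 4 — $1625: 40% coinsurance on $1625 = $650. Adding that to $2618.40 gives $3268.40, past the $3150 cap; patient pays only $3150 − $2618.40 = $531.60.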